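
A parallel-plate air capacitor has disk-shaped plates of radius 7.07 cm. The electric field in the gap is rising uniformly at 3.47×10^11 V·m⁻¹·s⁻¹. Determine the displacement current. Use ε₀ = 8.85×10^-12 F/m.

0.0482 A

I_d = ε₀ A (dE/dt) = (8.85×10^-12)(0.01570 m²)(3.47×10^11) = 0.0482 A.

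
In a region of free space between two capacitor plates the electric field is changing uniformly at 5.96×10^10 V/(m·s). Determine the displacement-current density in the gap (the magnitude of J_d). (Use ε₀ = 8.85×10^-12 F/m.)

0.527 A/m²

The displacement-current density is ε₀ ∂E/∂t = (8.85×10^-12)(5.96×10^10) = 0.527 A/m².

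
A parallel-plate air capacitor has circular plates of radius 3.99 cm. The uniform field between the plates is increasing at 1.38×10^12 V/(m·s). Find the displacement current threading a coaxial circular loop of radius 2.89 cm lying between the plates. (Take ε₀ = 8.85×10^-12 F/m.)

Through the whole plate area (πR² = 5.001×10^-3 m²), I_d = ε₀ πR² dE/dt = 0.06108 A.
The field is uniform, so I_d,enc = I_d (r/R)² = (0.06108)(2.89/3.99)² = 0.0320 A.

0.0320 A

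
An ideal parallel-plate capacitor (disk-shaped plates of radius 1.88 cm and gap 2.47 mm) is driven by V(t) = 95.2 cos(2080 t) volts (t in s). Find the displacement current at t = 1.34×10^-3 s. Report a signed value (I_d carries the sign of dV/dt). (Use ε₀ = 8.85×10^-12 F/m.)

dV/dt = (95.2)(2080)·−sin(2.7872) = -6.872×10^4 V/s.
I_d = C dV/dt with C = ε₀A/d = (8.85×10^-12)(1.110×10^-3)/(2.47×10^-3) = 3.977×10^-12 F, so I_d = (3.977×10^-12)(-6.872×10^4) = -2.73×10^-7 A.

-2.73×10^-7 A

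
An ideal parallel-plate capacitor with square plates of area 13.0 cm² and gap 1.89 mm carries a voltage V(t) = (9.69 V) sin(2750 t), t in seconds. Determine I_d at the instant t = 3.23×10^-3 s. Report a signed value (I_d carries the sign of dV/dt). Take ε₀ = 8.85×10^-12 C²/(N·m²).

dV/dt = (9.69)(2750)·cos(8.8825) = -2.282×10^4 V/s.
I_d = C dV/dt with C = ε₀A/d = (8.85×10^-12)(1.30×10^-3)/(1.89×10^-3) = 6.087×10^-12 F, so I_d = (6.087×10^-12)(-2.282×10^4) = -1.39×10^-7 A.

-1.39×10^-7 A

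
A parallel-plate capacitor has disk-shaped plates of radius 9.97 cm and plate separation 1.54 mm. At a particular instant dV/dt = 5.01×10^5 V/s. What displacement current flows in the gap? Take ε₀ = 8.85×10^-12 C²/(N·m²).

8.99×10^-5 A

E = V/d so dE/dt = (dV/dt)/d = 3.253×10^8 V/(m·s), and I_d = ε₀ A dE/dt = (8.85×10^-12)(0.03123)(3.253×10^8) = 8.99×10^-5 A.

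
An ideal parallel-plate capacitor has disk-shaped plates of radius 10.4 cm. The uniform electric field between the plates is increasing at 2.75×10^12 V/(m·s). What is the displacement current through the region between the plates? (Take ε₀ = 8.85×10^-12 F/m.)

With a uniform field, Φ_E = EA, so I_d = ε₀ A dE/dt = 0.827 A.

0.827 A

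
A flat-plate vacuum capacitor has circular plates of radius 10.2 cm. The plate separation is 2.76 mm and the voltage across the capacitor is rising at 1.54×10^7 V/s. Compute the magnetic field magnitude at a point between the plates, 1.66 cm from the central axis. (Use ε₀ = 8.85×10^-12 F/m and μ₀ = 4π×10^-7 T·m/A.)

5.15×10^-10 T

dE/dt = (dV/dt)/d = 5.580×10^9 V/(m·s); I_d = ε₀(πR²)(dE/dt) = (8.85×10^-12)(0.03269)(5.580×10^9) = 1.614×10^-3 A.
For r < R the Ampère–Maxwell law gives B(2πr) = μ₀ I_d (r²/R²), so B = μ₀ I_d r/(2πR²) = (4π×10^-7)(1.614×10^-3)(0.0166)/(2π·0.102²) = 5.15×10^-10 T.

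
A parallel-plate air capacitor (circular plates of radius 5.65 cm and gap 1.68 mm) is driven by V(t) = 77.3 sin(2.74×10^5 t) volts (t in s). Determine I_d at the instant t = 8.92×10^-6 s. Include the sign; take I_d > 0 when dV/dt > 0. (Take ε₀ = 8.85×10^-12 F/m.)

-8.58×10^-4 A

dE/dt = (V₀ω/d)·cos(ωt) with ωt = 2.44408 rad: (77.3)(2.74×10^5)(-0.7664)/(1.68×10^-3) = -9.662×10^9 V/(m·s).
I_d = ε₀ A dE/dt = (8.85×10^-12)(0.01003)(-9.662×10^9) = -8.58×10^-4 A.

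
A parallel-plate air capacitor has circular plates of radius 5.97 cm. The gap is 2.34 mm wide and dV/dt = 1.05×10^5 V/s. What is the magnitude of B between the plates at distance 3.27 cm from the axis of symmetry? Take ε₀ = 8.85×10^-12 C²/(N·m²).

dE/dt = (dV/dt)/d = 4.487×10^7 V/(m·s); I_d = ε₀(πR²)(dE/dt) = (8.85×10^-12)(0.01120)(4.487×10^7) = 4.448×10^-6 A.
∮B·dl = μ₀ I_d,enc with I_d,enc = I_d r²/R² = 1.334×10^-6 A; so B = μ₀ I_d,enc/(2πr) = 8.16×10^-12 T.

8.16×10^-12 T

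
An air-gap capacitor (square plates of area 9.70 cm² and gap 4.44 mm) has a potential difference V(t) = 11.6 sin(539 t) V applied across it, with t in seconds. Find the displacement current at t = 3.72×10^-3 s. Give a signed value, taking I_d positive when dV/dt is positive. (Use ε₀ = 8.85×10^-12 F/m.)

-5.09×10^-9 A

dE/dt = (V₀ω/d)·cos(ωt) with ωt = 2.00508 rad: (11.6)(539)(-0.4208)/(4.44×10^-3) = -5.926×10^5 V/(m·s).
I_d = ε₀ A dE/dt = (8.85×10^-12)(9.70×10^-4)(-5.926×10^5) = -5.09×10^-9 A.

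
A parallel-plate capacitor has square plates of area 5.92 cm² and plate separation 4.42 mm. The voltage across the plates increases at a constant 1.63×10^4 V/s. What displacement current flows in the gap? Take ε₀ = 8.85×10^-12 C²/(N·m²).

1.93×10^-8 A

The displacement current equals the charging current C dV/dt. With C = ε₀A/d = (8.85×10^-12)(5.92×10^-4)/(4.42×10^-3) = 1.185×10^-12 F, I_d = (1.185×10^-12)(1.63×10^4) = 1.93×10^-8 A.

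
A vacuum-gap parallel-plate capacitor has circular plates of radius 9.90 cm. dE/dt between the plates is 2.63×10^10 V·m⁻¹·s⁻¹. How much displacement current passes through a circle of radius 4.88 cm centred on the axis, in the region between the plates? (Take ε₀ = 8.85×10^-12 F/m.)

I_d = ε₀ dΦ_E/dt = ε₀ πR² (dE/dt) = (8.85×10^-12)(0.03079)(2.63×10^10) = 7.167×10^-3 A through the full plate area.
Through an area πr² the displacement current is I_d·(πr²/πR²) = I_d (r/R)² = 1.74×10^-3 A.

1.74×10^-3 A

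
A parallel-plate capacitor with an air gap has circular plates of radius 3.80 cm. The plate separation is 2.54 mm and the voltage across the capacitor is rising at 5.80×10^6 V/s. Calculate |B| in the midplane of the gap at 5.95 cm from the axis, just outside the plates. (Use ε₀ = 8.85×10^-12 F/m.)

3.08×10^-10 T

With E = V/d, dE/dt = 2.283×10^9 V/(m·s) and πR² = 4.536×10^-3 m², giving I_d = ε₀ πR² dE/dt = 9.165×10^-5 A.
Outside the plates the loop encloses all of I_d, so B·2πr = μ₀ I_d and B = 3.08×10^-10 T.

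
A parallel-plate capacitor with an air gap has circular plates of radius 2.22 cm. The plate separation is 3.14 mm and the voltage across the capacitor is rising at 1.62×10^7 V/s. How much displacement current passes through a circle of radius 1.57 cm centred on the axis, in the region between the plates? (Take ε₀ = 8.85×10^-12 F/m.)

3.54×10^-5 A

With E = V/d, dE/dt = 5.159×10^9 V/(m·s) and πR² = 1.548×10^-3 m², giving I_d = ε₀ πR² dE/dt = 7.068×10^-5 A.
Through an area πr² the displacement current is I_d·(πr²/πR²) = I_d (r/R)² = 3.54×10^-5 A.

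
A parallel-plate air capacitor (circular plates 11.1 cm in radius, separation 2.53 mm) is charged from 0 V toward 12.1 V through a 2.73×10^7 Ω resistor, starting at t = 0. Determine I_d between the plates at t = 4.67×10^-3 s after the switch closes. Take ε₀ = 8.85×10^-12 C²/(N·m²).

1.25×10^-7 A

C = ε₀A/d = (8.85×10^-12)(0.03871)/(2.53×10^-3) = 1.354×10^-10 F and τ = RC = 3.696×10^-3 s. I_d in the gap equals the RC charging current.
I_d(t) = (V₀/R) e^(−t/τ) = 4.432×10^-7 · e^(−1.264) = 1.25×10^-7 A.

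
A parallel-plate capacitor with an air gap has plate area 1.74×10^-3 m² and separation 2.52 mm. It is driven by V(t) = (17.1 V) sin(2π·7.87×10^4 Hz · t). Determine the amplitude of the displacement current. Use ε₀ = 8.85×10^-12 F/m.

5.17×10^-5 A

(dE/dt)_max = V₀ω/d = 3.356×10^9 V/(m·s); ω = 2πf = 4.945×10^5 rad/s.
I_d,max = ε₀ A (dE/dt)_max = (8.85×10^-12)(1.74×10^-3)(3.356×10^9) = 5.17×10^-5 A.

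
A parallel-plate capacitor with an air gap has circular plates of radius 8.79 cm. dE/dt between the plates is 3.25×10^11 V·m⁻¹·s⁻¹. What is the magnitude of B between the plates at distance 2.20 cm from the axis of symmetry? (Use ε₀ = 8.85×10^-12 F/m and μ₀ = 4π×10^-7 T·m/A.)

Through the whole plate area (πR² = 0.02427 m²), I_d = ε₀ πR² dE/dt = 0.06981 A.
An Ampèrian loop of radius r encloses a fraction (r/R)² of I_d. Then B·2πr = μ₀ I_d (r/R)², giving B = μ₀ I_d r/(2πR²) = 3.98×10^-8 T.

3.98×10^-8 T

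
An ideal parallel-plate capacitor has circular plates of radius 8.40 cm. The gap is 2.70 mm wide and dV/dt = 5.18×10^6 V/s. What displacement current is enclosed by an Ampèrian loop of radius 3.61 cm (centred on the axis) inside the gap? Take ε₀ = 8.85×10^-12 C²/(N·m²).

6.95×10^-5 A

With E = V/d, dE/dt = 1.919×10^9 V/(m·s) and πR² = 0.02217 m², giving I_d = ε₀ πR² dE/dt = 3.765×10^-4 A.
Since J_d is uniform, the enclosed fraction is (r/R)² = 0.1847, giving I_d,enc = 6.95×10^-5 A.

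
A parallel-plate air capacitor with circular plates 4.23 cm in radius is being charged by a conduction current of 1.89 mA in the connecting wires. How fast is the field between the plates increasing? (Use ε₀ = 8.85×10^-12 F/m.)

The displacement current between the plates equals the conduction current, I_d = 1.89 mA.
Inverting I_d = ε₀ A dE/dt gives dE/dt = 1.89×10^-3 / (8.85×10^-12 · 5.621×10^-3) = 3.80×10^10 V/(m·s).

3.80×10^10 V/(m·s)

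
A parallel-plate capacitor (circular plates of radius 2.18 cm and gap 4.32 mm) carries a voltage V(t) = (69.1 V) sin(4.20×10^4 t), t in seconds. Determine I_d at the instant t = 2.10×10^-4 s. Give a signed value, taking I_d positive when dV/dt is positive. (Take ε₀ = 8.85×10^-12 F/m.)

-7.30×10^-6 A

C = ε₀A/d = (8.85×10^-12)(1.493×10^-3)/(4.32×10^-3) = 3.059×10^-12 F. dV/dt = V₀ω·cos(ωt); at ωt = 8.82 rad this factor is -0.8226.
I_d = C dV/dt = (3.059×10^-12)(69.1)(4.20×10^4)(-0.8226) = -7.30×10^-6 A.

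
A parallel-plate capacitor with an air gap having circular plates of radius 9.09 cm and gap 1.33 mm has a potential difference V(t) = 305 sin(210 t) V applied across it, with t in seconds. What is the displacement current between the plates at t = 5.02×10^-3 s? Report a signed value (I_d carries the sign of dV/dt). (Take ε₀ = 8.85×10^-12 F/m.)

5.46×10^-6 A

dV/dt = (305)(210)·cos(1.0542) = 3.164×10^4 V/s.
I_d = C dV/dt with C = ε₀A/d = (8.85×10^-12)(0.02596)/(1.33×10^-3) = 1.727×10^-10 F, so I_d = (1.727×10^-10)(3.164×10^4) = 5.46×10^-6 A.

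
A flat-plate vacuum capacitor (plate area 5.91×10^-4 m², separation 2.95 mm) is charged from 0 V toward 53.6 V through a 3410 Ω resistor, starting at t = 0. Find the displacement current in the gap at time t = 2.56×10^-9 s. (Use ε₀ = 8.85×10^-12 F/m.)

0.0103 A

C = ε₀A/d = (8.85×10^-12)(5.91×10^-4)/(2.95×10^-3) = 1.773×10^-12 F and τ = RC = 6.046×10^-9 s. I_d in the gap equals the RC charging current.
I_d(t) = (V₀/R) e^(−t/τ) = 0.01572 · e^(−0.4234) = 0.0103 A.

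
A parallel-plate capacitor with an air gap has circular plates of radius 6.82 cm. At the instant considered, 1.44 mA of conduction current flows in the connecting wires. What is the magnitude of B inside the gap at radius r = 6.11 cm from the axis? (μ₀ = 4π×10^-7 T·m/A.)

3.78×10^-9 T

By continuity the displacement current in the gap matches the conduction current: I_d = 1.44×10^-3 A.
For r < R the Ampère–Maxwell law gives B(2πr) = μ₀ I_d (r²/R²), so B = μ₀ I_d r/(2πR²) = (4π×10^-7)(1.44×10^-3)(0.0611)/(2π·0.0682²) = 3.78×10^-9 T.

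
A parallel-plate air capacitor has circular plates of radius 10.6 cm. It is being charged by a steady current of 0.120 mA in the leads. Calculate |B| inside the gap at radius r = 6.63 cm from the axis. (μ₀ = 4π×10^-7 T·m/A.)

By continuity the displacement current in the gap matches the conduction current: I_d = 1.20×10^-4 A.
∮B·dl = μ₀ I_d,enc with I_d,enc = I_d r²/R² = 4.695×10^-5 A; so B = μ₀ I_d,enc/(2πr) = 1.42×10^-10 T.

1.42×10^-10 T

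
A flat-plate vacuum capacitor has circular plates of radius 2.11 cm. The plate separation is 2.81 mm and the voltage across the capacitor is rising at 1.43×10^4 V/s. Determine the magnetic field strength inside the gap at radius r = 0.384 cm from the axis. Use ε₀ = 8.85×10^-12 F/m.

dE/dt = (dV/dt)/d = 5.089×10^6 V/(m·s); I_d = ε₀(πR²)(dE/dt) = (8.85×10^-12)(1.399×10^-3)(5.089×10^6) = 6.301×10^-8 A.
An Ampèrian loop of radius r encloses a fraction (r/R)² of I_d. Then B·2πr = μ₀ I_d (r/R)², giving B = μ₀ I_d r/(2πR²) = 1.09×10^-13 T.

1.09×10^-13 T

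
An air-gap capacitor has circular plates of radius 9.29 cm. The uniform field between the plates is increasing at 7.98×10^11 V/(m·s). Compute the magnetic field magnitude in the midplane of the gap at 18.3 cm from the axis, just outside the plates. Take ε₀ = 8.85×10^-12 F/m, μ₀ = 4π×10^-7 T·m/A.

Through the whole plate area (πR² = 0.02711 m²), I_d = ε₀ πR² dE/dt = 0.1915 A.
With r > R the enclosed displacement current is the full I_d; B = μ₀ I_d / (2πr) = 2.09×10^-7 T.

2.09×10^-7 T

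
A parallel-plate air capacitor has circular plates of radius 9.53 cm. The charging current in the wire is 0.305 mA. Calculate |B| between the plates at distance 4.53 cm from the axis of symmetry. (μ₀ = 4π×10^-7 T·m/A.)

3.04×10^-10 T

No conduction current crosses the gap, so I_d there equals the 3.05×10^-4 A in the leads.
∮B·dl = μ₀ I_d,enc with I_d,enc = I_d r²/R² = 6.891×10^-5 A; so B = μ₀ I_d,enc/(2πr) = 3.04×10^-10 T.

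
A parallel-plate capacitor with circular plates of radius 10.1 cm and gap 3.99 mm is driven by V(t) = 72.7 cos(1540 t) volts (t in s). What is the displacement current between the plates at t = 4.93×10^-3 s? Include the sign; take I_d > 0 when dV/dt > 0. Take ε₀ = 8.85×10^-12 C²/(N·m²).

-7.69×10^-6 A

dE/dt = (V₀ω/d)·−sin(ωt) with ωt = 7.5922 rad: (72.7)(1540)(-0.9659)/(3.99×10^-3) = -2.710×10^7 V/(m·s).
I_d = ε₀ A dE/dt = (8.85×10^-12)(0.03205)(-2.710×10^7) = -7.69×10^-6 A.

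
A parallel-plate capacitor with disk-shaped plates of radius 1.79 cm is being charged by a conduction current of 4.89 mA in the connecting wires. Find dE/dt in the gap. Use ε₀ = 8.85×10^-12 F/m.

Charge continuity gives I_d = I = 4.89×10^-3 A between the plates.
Then dE/dt = I_d/(ε₀A) = 5.49×10^11 V/(m·s).

5.49×10^11 V/(m·s)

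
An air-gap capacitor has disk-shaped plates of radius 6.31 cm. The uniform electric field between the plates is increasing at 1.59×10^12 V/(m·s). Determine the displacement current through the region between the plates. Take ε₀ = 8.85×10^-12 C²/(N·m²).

0.176 A

The displacement current is ε₀ times dΦ_E/dt = ε₀ A dE/dt = (8.85×10^-12)(0.01251)(1.59×10^12) = 0.176 A.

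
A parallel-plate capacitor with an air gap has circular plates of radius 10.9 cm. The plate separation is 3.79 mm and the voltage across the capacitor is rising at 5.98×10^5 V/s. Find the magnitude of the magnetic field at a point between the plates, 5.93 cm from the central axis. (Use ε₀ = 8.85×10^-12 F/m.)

With E = V/d, dE/dt = 1.578×10^8 V/(m·s) and πR² = 0.03733 m², giving I_d = ε₀ πR² dE/dt = 5.213×10^-5 A.
For r < R the Ampère–Maxwell law gives B(2πr) = μ₀ I_d (r²/R²), so B = μ₀ I_d r/(2πR²) = (4π×10^-7)(5.213×10^-5)(0.0593)/(2π·0.109²) = 5.20×10^-11 T.

5.20×10^-11 T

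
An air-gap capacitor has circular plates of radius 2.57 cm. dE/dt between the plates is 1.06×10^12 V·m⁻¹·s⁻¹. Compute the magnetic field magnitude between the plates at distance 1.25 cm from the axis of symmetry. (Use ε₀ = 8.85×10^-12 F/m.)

7.37×10^-8 T

Through the whole plate area (πR² = 2.075×10^-3 m²), I_d = ε₀ πR² dE/dt = 0.01947 A.
For r < R the Ampère–Maxwell law gives B(2πr) = μ₀ I_d (r²/R²), so B = μ₀ I_d r/(2πR²) = (4π×10^-7)(0.01947)(0.0125)/(2π·0.0257²) = 7.37×10^-8 T.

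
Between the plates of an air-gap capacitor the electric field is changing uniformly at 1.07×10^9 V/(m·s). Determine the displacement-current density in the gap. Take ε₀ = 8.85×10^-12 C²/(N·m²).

9.47×10^-3 A/m²

J_d = ε₀ dE/dt = (8.85×10^-12)(1.07×10^9) = 9.47×10^-3 A/m².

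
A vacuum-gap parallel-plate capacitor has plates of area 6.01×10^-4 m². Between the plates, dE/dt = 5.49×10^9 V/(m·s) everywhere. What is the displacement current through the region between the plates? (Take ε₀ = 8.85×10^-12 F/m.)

The displacement current is ε₀ times dΦ_E/dt = ε₀ A dE/dt = (8.85×10^-12)(6.01×10^-4)(5.49×10^9) = 2.92×10^-5 A.

2.92×10^-5 A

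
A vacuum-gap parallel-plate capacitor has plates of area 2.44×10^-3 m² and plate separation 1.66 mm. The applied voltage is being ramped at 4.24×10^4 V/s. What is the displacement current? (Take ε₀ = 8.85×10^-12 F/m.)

The displacement current equals the charging current C dV/dt. With C = ε₀A/d = (8.85×10^-12)(2.44×10^-3)/(1.66×10^-3) = 1.301×10^-11 F, I_d = (1.301×10^-11)(4.24×10^4) = 5.52×10^-7 A.

5.52×10^-7 A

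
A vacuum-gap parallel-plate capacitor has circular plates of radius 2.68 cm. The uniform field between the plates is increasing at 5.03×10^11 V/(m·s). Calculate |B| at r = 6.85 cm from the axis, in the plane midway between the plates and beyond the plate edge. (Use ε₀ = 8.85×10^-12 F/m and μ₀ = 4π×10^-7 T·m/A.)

2.93×10^-8 T

Total displacement current: I_d = ε₀(πR²)(dE/dt) = (8.85×10^-12)(2.256×10^-3)(5.03×10^11) = 0.01004 A.
Outside the plates the loop encloses all of I_d, so B·2πr = μ₀ I_d and B = 2.93×10^-8 T.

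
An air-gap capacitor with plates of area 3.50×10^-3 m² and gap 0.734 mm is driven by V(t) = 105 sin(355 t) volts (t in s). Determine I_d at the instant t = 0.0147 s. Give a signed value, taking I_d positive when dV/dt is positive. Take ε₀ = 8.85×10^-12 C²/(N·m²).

C = ε₀A/d = (8.85×10^-12)(3.50×10^-3)/(7.34×10^-4) = 4.220×10^-11 F. dV/dt = V₀ω·cos(ωt); at ωt = 5.2185 rad this factor is 0.4848.
I_d = C dV/dt = (4.220×10^-11)(105)(355)(0.4848) = 7.63×10^-7 A.

7.63×10^-7 A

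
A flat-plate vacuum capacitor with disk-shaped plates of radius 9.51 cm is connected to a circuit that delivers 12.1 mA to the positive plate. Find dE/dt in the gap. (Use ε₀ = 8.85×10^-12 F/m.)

The displacement current between the plates equals the conduction current, I_d = 12.1 mA.
Since I_d = ε₀ A dE/dt, dE/dt = I_d/(ε₀A) = (0.0121)/((8.85×10^-12)(0.02841)) = 4.81×10^10 V/(m·s).

4.81×10^10 V/(m·s)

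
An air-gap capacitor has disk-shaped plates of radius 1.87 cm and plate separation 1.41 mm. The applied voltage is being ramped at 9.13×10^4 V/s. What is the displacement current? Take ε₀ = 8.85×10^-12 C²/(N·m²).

6.30×10^-7 A

C = ε₀A/d = (8.85×10^-12)(1.099×10^-3)/(1.41×10^-3) = 6.898×10^-12 F.
I_d = C dV/dt = (6.898×10^-12)(9.13×10^4) = 6.30×10^-7 A.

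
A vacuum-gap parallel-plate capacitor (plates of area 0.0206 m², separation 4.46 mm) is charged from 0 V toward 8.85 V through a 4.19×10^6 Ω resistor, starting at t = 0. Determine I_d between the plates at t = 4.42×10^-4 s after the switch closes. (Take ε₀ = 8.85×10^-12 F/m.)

1.60×10^-7 A

C = ε₀A/d = (8.85×10^-12)(0.0206)/(4.46×10^-3) = 4.088×10^-11 F and τ = RC = 1.713×10^-4 s. I_d in the gap equals the RC charging current.
I_d(t) = (V₀/R) e^(−t/τ) = 2.112×10^-6 · e^(−2.580) = 1.60×10^-7 A.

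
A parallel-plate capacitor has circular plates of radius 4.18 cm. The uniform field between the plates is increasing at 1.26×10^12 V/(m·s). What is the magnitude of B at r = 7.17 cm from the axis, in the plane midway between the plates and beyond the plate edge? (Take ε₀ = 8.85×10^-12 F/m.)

I_d = ε₀ dΦ_E/dt = ε₀ πR² (dE/dt) = (8.85×10^-12)(5.489×10^-3)(1.26×10^12) = 0.06121 A through the full plate area.
For r ≥ R the full I_d is enclosed: B = μ₀ I_d/(2πr) = (4π×10^-7)(0.06121)/(2π·0.0717) = 1.71×10^-7 T.

1.71×10^-7 T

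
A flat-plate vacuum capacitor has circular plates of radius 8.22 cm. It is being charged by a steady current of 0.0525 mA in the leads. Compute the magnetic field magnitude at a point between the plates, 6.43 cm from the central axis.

9.99×10^-11 T

Between the plates the displacement current equals the wire current: I_d = 0.0525 mA = 5.25×10^-5 A.
∮B·dl = μ₀ I_d,enc with I_d,enc = I_d r²/R² = 3.212×10^-5 A; so B = μ₀ I_d,enc/(2πr) = 9.99×10^-11 T.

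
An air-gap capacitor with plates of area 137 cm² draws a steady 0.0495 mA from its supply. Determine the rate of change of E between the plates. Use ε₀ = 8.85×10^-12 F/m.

The displacement current between the plates equals the conduction current, I_d = 0.0495 mA.
Then dE/dt = I_d/(ε₀A) = 4.08×10^8 V/(m·s).

4.08×10^8 V/(m·s)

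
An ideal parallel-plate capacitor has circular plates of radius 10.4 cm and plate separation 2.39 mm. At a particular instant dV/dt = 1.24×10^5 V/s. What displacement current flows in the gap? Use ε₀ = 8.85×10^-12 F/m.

1.56×10^-5 A

The displacement current equals the charging current C dV/dt. With C = ε₀A/d = (8.85×10^-12)(0.03398)/(2.39×10^-3) = 1.258×10^-10 F, I_d = (1.258×10^-10)(1.24×10^5) = 1.56×10^-5 A.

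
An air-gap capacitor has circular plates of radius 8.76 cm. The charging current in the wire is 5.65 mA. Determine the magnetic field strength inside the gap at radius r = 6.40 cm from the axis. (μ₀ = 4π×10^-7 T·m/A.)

9.42×10^-9 T

Between the plates the displacement current equals the wire current: I_d = 5.65 mA = 5.65×10^-3 A.
∮B·dl = μ₀ I_d,enc with I_d,enc = I_d r²/R² = 3.016×10^-3 A; so B = μ₀ I_d,enc/(2πr) = 9.42×10^-9 T.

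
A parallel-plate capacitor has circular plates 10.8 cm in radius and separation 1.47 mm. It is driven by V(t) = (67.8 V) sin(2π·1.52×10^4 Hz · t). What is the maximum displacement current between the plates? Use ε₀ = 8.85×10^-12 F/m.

C = ε₀A/d = (8.85×10^-12)(0.03664)/(1.47×10^-3) = 2.206×10^-10 F; ω = 2πf = 9.550×10^4 rad/s.
I_d = C dV/dt, so |I_d|_max = C V₀ ω = (2.206×10^-10)(67.8)(9.550×10^4) = 1.43×10^-3 A.

1.43×10^-3 A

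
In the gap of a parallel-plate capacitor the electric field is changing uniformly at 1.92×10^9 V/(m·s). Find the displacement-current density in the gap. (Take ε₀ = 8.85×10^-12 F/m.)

The displacement-current density is ε₀ ∂E/∂t = (8.85×10^-12)(1.92×10^9) = 0.0170 A/m².

0.0170 A/m²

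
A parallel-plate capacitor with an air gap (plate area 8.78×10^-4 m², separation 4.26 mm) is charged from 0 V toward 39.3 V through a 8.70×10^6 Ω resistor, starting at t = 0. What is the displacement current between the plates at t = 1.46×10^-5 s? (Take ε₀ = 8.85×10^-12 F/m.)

With C = ε₀A/d = (8.85×10^-12)(8.78×10^-4)/(4.26×10^-3) = 1.824×10^-12 F, the time constant is τ = RC = 1.587×10^-5 s, so t/τ = 0.9200 and e^(−t/τ) = 0.3985.
I_d = I_cond = (V₀/R) e^(−t/τ) = (4.517×10^-6)(0.3985) = 1.80×10^-6 A.

1.80×10^-6 A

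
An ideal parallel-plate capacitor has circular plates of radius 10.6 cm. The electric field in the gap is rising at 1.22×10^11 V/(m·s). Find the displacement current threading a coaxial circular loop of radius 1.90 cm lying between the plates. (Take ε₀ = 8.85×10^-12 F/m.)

Through the whole plate area (πR² = 0.03530 m²), I_d = ε₀ πR² dE/dt = 0.03811 A.
The field is uniform, so I_d,enc = I_d (r/R)² = (0.03811)(1.90/10.6)² = 1.22×10^-3 A.

1.22×10^-3 A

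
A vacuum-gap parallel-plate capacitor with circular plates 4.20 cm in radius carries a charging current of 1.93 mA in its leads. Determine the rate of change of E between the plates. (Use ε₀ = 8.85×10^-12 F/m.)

3.94×10^10 V/(m·s)

The displacement current between the plates equals the conduction current, I_d = 1.93 mA.
Then dE/dt = I_d/(ε₀A) = 3.94×10^10 V/(m·s).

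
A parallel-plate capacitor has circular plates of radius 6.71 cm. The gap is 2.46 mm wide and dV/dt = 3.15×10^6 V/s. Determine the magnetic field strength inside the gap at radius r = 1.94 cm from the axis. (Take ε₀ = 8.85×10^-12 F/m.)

dE/dt = (dV/dt)/d = 1.280×10^9 V/(m·s); I_d = ε₀(πR²)(dE/dt) = (8.85×10^-12)(0.01414)(1.280×10^9) = 1.602×10^-4 A.
An Ampèrian loop of radius r encloses a fraction (r/R)² of I_d. Then B·2πr = μ₀ I_d (r/R)², giving B = μ₀ I_d r/(2πR²) = 1.38×10^-10 T.

1.38×10^-10 T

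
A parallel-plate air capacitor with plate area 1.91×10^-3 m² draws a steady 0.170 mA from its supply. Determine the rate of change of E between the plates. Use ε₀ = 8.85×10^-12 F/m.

1.01×10^10 V/(m·s)

By continuity, I_d in the gap equals the 0.170 mA flowing in the wire.
Since I_d = ε₀ A dE/dt, dE/dt = I_d/(ε₀A) = (1.70×10^-4)/((8.85×10^-12)(1.91×10^-3)) = 1.01×10^10 V/(m·s).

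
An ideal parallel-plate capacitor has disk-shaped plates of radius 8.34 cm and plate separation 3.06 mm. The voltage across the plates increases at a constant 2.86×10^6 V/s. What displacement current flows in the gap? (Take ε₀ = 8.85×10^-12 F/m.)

C = ε₀A/d = (8.85×10^-12)(0.02185)/(3.06×10^-3) = 6.319×10^-11 F.
I_d = C dV/dt = (6.319×10^-11)(2.86×10^6) = 1.81×10^-4 A.

1.81×10^-4 A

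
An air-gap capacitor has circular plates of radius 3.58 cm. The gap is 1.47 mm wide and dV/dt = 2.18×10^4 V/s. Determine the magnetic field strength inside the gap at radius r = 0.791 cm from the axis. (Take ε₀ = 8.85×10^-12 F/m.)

6.52×10^-13 T

With E = V/d, dE/dt = 1.483×10^7 V/(m·s) and πR² = 4.026×10^-3 m², giving I_d = ε₀ πR² dE/dt = 5.284×10^-7 A.
∮B·dl = μ₀ I_d,enc with I_d,enc = I_d r²/R² = 2.580×10^-8 A; so B = μ₀ I_d,enc/(2πr) = 6.52×10^-13 T.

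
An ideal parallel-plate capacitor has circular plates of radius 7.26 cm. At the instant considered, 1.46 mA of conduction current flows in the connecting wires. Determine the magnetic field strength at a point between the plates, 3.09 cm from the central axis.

Between the plates the displacement current equals the wire current: I_d = 1.46 mA = 1.46×10^-3 A.
For r < R the Ampère–Maxwell law gives B(2πr) = μ₀ I_d (r²/R²), so B = μ₀ I_d r/(2πR²) = (4π×10^-7)(1.46×10^-3)(0.0309)/(2π·0.0726²) = 1.71×10^-9 T.

1.71×10^-9 T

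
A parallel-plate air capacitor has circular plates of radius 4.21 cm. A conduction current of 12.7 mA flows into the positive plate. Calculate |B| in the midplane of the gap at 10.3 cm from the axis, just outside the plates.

2.47×10^-8 T

By continuity the displacement current in the gap matches the conduction current: I_d = 0.0127 A.
For r ≥ R the full I_d is enclosed: B = μ₀ I_d/(2πr) = (4π×10^-7)(0.0127)/(2π·0.103) = 2.47×10^-8 T.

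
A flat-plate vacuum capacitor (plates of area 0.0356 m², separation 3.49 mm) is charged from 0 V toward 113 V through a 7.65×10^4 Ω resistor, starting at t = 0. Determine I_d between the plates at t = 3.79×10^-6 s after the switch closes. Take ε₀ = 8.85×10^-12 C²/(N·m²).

C = ε₀A/d = (8.85×10^-12)(0.0356)/(3.49×10^-3) = 9.028×10^-11 F, so τ = RC = 6.906×10^-6 s.
The conduction current is I(t) = (V₀/R) e^(−t/τ), and the displacement current between the plates equals it.
t/τ = 0.5488; I_d = (113/7.65×10^4) · e^(−0.5488) = (1.477×10^-3)(0.5776) = 8.53×10^-4 A.

8.53×10^-4 A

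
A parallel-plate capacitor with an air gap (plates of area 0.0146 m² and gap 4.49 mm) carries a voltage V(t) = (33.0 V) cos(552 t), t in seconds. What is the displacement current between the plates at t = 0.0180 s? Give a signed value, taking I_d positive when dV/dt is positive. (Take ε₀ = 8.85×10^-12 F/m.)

C = ε₀A/d = (8.85×10^-12)(0.0146)/(4.49×10^-3) = 2.878×10^-11 F. dV/dt = V₀ω·−sin(ωt); at ωt = 9.936 rad this factor is 0.4892.
I_d = C dV/dt = (2.878×10^-11)(33.0)(552)(0.4892) = 2.56×10^-7 A.

2.56×10^-7 A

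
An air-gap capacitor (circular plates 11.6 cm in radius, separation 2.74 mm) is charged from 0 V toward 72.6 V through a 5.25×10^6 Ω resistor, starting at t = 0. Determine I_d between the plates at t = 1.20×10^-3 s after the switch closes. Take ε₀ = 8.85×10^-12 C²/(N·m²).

2.59×10^-6 A

With C = ε₀A/d = (8.85×10^-12)(0.04227)/(2.74×10^-3) = 1.365×10^-10 F, the time constant is τ = RC = 7.166×10^-4 s, so t/τ = 1.675 and e^(−t/τ) = 0.1873.
I_d = I_cond = (V₀/R) e^(−t/τ) = (1.383×10^-5)(0.1873) = 2.59×10^-6 A.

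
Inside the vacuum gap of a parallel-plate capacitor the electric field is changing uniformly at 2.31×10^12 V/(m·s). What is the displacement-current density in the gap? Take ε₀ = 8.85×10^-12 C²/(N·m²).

J_d = ε₀ ∂E/∂t, so J_d = 20.4 A/m².

20.4 A/m²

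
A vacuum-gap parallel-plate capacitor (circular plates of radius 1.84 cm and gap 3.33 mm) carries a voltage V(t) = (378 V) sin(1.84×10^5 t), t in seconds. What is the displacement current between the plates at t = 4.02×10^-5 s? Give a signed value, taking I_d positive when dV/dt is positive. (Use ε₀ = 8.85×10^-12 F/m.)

8.68×10^-5 A

dV/dt = (378)(1.84×10^5)·cos(7.3968) = 3.070×10^7 V/s.
I_d = C dV/dt with C = ε₀A/d = (8.85×10^-12)(1.064×10^-3)/(3.33×10^-3) = 2.828×10^-12 F, so I_d = (2.828×10^-12)(3.070×10^7) = 8.68×10^-5 A.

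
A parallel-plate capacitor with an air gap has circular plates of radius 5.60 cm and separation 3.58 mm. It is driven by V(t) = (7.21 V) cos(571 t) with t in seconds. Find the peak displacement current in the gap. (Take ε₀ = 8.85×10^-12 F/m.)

1.00×10^-7 A

(dE/dt)_max = V₀ω/d = 1.150×10^6 V/(m·s); ω = 571 rad/s.
I_d,max = ε₀ A (dE/dt)_max = (8.85×10^-12)(9.852×10^-3)(1.150×10^6) = 1.00×10^-7 A.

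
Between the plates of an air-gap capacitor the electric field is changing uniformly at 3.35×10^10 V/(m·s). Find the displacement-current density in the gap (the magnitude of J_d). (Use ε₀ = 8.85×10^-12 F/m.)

0.296 A/m²

J_d = ε₀ dE/dt = (8.85×10^-12)(3.35×10^10) = 0.296 A/m².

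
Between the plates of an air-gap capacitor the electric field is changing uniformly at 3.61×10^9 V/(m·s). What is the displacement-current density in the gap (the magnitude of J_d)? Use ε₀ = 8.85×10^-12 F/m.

J_d = ε₀ dE/dt = (8.85×10^-12)(3.61×10^9) = 0.0319 A/m².

0.0319 A/m²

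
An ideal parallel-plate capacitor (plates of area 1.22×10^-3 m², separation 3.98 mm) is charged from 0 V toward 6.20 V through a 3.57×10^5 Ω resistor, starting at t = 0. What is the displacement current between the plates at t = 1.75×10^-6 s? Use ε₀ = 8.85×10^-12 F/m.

2.85×10^-6 A

C = ε₀A/d = (8.85×10^-12)(1.22×10^-3)/(3.98×10^-3) = 2.713×10^-12 F, so τ = RC = 9.685×10^-7 s.
The conduction current is I(t) = (V₀/R) e^(−t/τ), and the displacement current between the plates equals it.
t/τ = 1.807; I_d = (6.20/3.57×10^5) · e^(−1.807) = (1.737×10^-5)(0.1641) = 2.85×10^-6 A.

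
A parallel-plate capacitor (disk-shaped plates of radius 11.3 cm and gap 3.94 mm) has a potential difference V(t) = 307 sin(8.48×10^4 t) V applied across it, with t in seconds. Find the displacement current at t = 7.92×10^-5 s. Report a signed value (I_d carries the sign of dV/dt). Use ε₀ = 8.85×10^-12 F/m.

2.13×10^-3 A

C = ε₀A/d = (8.85×10^-12)(0.04011)/(3.94×10^-3) = 9.009×10^-11 F. dV/dt = V₀ω·cos(ωt); at ωt = 6.71616 rad this factor is 0.9077.
I_d = C dV/dt = (9.009×10^-11)(307)(8.48×10^4)(0.9077) = 2.13×10^-3 A.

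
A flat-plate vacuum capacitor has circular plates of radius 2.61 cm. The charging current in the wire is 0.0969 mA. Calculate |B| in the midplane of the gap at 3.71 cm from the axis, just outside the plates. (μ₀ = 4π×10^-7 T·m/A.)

No conduction current crosses the gap, so I_d there equals the 9.69×10^-5 A in the leads.
Outside the plates the loop encloses all of I_d, so B·2πr = μ₀ I_d and B = 5.22×10^-10 T.

5.22×10^-10 T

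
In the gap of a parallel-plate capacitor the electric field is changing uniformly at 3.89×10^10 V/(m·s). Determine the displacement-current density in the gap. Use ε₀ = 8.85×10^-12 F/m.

J_d = ε₀ ∂E/∂t, so J_d = 0.344 A/m².

0.344 A/m²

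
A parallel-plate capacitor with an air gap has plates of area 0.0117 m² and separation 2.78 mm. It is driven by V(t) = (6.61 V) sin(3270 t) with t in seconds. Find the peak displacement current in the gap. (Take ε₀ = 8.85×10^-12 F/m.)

C = ε₀A/d = (8.85×10^-12)(0.0117)/(2.78×10^-3) = 3.725×10^-11 F; ω = 3270 rad/s.
I_d = C dV/dt, so |I_d|_max = C V₀ ω = (3.725×10^-11)(6.61)(3270) = 8.05×10^-7 A.

8.05×10^-7 A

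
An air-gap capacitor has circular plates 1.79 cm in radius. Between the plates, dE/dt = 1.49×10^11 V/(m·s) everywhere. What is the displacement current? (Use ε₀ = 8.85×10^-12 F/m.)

1.33×10^-3 A

The displacement current is ε₀ times dΦ_E/dt = ε₀ A dE/dt = (8.85×10^-12)(1.007×10^-3)(1.49×10^11) = 1.33×10^-3 A.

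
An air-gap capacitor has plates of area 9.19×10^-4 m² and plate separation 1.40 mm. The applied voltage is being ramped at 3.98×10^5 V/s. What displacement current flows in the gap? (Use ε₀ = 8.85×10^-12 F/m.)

2.31×10^-6 A

C = ε₀A/d = (8.85×10^-12)(9.19×10^-4)/(1.40×10^-3) = 5.809×10^-12 F.
I_d = C dV/dt = (5.809×10^-12)(3.98×10^5) = 2.31×10^-6 A.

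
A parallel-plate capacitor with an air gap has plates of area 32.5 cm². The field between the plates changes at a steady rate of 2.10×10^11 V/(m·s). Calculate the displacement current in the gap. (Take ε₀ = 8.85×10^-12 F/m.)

6.04×10^-3 A

The displacement current is ε₀ times dΦ_E/dt = ε₀ A dE/dt = (8.85×10^-12)(3.25×10^-3)(2.10×10^11) = 6.04×10^-3 A.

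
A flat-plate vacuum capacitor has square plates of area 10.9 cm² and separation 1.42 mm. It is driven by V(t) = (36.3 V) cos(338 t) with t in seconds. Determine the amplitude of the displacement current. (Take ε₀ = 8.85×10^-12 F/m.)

8.33×10^-8 A

(dE/dt)_max = V₀ω/d = 8.640×10^6 V/(m·s); ω = 338 rad/s.
I_d,max = ε₀ A (dE/dt)_max = (8.85×10^-12)(1.09×10^-3)(8.640×10^6) = 8.33×10^-8 A.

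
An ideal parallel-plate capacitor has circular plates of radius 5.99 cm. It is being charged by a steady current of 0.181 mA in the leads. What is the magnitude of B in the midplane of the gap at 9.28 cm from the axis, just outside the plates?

3.90×10^-10 T

By continuity the displacement current in the gap matches the conduction current: I_d = 1.81×10^-4 A.
Outside the plates the loop encloses all of I_d, so B·2πr = μ₀ I_d and B = 3.90×10^-10 T.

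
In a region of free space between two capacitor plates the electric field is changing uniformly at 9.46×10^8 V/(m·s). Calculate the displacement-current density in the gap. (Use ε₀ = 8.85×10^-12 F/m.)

The displacement-current density is ε₀ ∂E/∂t = (8.85×10^-12)(9.46×10^8) = 8.37×10^-3 A/m².

8.37×10^-3 A/m²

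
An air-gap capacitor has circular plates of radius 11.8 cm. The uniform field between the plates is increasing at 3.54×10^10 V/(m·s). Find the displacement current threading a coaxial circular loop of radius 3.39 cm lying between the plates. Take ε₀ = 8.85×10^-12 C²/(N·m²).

1.13×10^-3 A

I_d = ε₀ dΦ_E/dt = ε₀ πR² (dE/dt) = (8.85×10^-12)(0.04374)(3.54×10^10) = 0.01370 A through the full plate area.
The field is uniform, so I_d,enc = I_d (r/R)² = (0.01370)(3.39/11.8)² = 1.13×10^-3 A.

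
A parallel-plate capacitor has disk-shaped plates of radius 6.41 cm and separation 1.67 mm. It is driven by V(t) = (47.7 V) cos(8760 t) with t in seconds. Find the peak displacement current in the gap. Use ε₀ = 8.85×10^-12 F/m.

2.86×10^-5 A

The displacement current equals the conduction current C dV/dt, which peaks at C V₀ ω.
With C = ε₀A/d = (8.85×10^-12)(0.01291)/(1.67×10^-3) = 6.842×10^-11 F and ω = 8760 rad/s, I_d,max = (6.842×10^-11)(47.7)(8760) = 2.86×10^-5 A.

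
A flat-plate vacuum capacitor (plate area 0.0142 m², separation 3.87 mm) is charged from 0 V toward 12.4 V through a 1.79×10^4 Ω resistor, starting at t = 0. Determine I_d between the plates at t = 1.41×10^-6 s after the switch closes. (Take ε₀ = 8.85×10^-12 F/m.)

6.12×10^-5 A

With C = ε₀A/d = (8.85×10^-12)(0.0142)/(3.87×10^-3) = 3.247×10^-11 F, the time constant is τ = RC = 5.812×10^-7 s, so t/τ = 2.426 and e^(−t/τ) = 0.08839.
I_d = I_cond = (V₀/R) e^(−t/τ) = (6.927×10^-4)(0.08839) = 6.12×10^-5 A.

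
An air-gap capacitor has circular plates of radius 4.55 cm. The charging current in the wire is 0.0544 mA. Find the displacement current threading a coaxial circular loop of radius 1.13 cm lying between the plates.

No conduction current crosses the gap, so I_d there equals the 5.44×10^-5 A in the leads.
Through an area πr² the displacement current is I_d·(πr²/πR²) = I_d (r/R)² = 3.36×10^-6 A.

3.36×10^-6 A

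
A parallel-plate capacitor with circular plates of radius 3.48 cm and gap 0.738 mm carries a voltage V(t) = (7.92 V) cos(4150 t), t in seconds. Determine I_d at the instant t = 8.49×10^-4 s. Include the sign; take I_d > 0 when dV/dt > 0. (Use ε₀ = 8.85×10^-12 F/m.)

5.59×10^-7 A

C = ε₀A/d = (8.85×10^-12)(3.805×10^-3)/(7.38×10^-4) = 4.563×10^-11 F. dV/dt = V₀ω·−sin(ωt); at ωt = 3.52335 rad this factor is 0.3726.
I_d = C dV/dt = (4.563×10^-11)(7.92)(4150)(0.3726) = 5.59×10^-7 A.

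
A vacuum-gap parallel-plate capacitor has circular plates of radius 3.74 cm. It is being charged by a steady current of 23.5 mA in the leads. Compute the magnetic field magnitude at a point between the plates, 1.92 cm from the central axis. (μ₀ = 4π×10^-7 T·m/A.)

Between the plates the displacement current equals the wire current: I_d = 23.5 mA = 0.0235 A.
An Ampèrian loop of radius r encloses a fraction (r/R)² of I_d. Then B·2πr = μ₀ I_d (r/R)², giving B = μ₀ I_d r/(2πR²) = 6.45×10^-8 T.

6.45×10^-8 T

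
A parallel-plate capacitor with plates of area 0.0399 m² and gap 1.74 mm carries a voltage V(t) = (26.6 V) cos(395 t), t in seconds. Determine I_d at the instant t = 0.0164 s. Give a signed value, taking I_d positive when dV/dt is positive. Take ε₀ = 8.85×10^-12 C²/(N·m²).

-4.13×10^-7 A

dE/dt = (V₀ω/d)·−sin(ωt) with ωt = 6.478 rad: (26.6)(395)(-0.1936)/(1.74×10^-3) = -1.169×10^6 V/(m·s).
I_d = ε₀ A dE/dt = (8.85×10^-12)(0.0399)(-1.169×10^6) = -4.13×10^-7 A.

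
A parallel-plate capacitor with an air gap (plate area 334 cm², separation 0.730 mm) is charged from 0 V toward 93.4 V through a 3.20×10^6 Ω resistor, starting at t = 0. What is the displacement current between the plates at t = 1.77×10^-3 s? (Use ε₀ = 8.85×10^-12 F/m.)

C = ε₀A/d = (8.85×10^-12)(0.0334)/(7.30×10^-4) = 4.049×10^-10 F and τ = RC = 1.296×10^-3 s. I_d in the gap equals the RC charging current.
I_d(t) = (V₀/R) e^(−t/τ) = 2.919×10^-5 · e^(−1.366) = 7.45×10^-6 A.

7.45×10^-6 A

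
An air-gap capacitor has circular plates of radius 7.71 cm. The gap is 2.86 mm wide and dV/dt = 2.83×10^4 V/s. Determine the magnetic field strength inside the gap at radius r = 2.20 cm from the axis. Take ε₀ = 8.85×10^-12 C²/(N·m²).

1.21×10^-12 T

dE/dt = (dV/dt)/d = 9.895×10^6 V/(m·s); I_d = ε₀(πR²)(dE/dt) = (8.85×10^-12)(0.01867)(9.895×10^6) = 1.635×10^-6 A.
∮B·dl = μ₀ I_d,enc with I_d,enc = I_d r²/R² = 1.331×10^-7 A; so B = μ₀ I_d,enc/(2πr) = 1.21×10^-12 T.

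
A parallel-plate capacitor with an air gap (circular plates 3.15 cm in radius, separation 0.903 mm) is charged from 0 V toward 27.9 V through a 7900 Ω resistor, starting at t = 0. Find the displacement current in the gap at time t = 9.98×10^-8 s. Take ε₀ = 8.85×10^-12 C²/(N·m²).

With C = ε₀A/d = (8.85×10^-12)(3.117×10^-3)/(9.03×10^-4) = 3.055×10^-11 F, the time constant is τ = RC = 2.413×10^-7 s, so t/τ = 0.4136 and e^(−t/τ) = 0.6613.
I_d = I_cond = (V₀/R) e^(−t/τ) = (3.532×10^-3)(0.6613) = 2.34×10^-3 A.

2.34×10^-3 A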